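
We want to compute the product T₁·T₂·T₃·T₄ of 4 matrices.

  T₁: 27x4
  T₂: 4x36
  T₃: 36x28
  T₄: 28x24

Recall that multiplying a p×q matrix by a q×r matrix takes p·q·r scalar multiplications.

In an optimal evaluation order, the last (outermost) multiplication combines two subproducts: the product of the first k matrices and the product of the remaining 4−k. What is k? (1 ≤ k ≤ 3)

Adjacent pairs: T₁T₂ = 27·4·36 = 3888; T₂T₃ = 4·36·28 = 4032; T₃T₄ = 36·28·24 = 24192.
Length 3: T₁..T₃: k=1: 0+4032+27·4·28=7056; k=2: 3888+0+27·36·28=31104 → min 7056 | T₂..T₄: k=2: 0+24192+4·36·24=27648; k=3: 4032+0+4·28·24=6720 → min 6720.
Top-level splits: k=1: (T₁..T₁)·(T₂..T₄) → 0+6720+27·4·24 = 9312; k=2: (T₁..T₂)·(T₃..T₄) → 3888+24192+27·36·24 = 51408; k=3: (T₁..T₃)·(T₄..T₄) → 7056+0+27·28·24 = 25200.
Best split is after T₁, i.e. k = 1.

1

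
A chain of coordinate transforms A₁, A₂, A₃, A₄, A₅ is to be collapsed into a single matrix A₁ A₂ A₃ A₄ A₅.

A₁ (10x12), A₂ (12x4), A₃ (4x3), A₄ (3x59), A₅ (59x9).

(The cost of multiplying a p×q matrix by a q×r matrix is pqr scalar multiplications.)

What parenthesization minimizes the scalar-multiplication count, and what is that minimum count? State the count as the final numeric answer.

Adjacent pairs: A₁A₂ = 10·12·4 = 480; A₂A₃ = 12·4·3 = 144; A₃A₄ = 4·3·59 = 708; A₄A₅ = 3·59·9 = 1593.
Length 3: A₁..A₃: k=1: 0+144+10·12·3=504; k=2: 480+0+10·4·3=600 → min 504 | A₂..A₄: k=2: 0+708+12·4·59=3540; k=3: 144+0+12·3·59=2268 → min 2268 | A₃..A₅: k=3: 0+1593+4·3·9=1701; k=4: 708+0+4·59·9=2832 → min 1701.
Length 4: A₁..A₄: k=1: 0+2268+10·12·59=9348; k=2: 480+708+10·4·59=3548; k=3: 504+0+10·3·59=2274 → min 2274 | A₂..A₅: k=2: 0+1701+12·4·9=2133; k=3: 144+1593+12·3·9=2061; k=4: 2268+0+12·59·9=8640 → min 2061.
Length 5: A₁..A₅: k=1: 0+2061+10·12·9=3141; k=2: 480+1701+10·4·9=2541; k=3: 504+1593+10·3·9=2367; k=4: 2274+0+10·59·9=7584 → min 2367.
Optimal parenthesization: ((A₁ (A₂ A₃)) (A₄ A₅)) with cost 2367.

2367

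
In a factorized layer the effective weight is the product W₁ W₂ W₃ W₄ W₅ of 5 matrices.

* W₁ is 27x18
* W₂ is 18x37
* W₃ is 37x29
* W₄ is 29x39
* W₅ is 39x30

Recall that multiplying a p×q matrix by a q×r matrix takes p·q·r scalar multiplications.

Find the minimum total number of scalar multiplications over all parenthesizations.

Adjacent pairs: W₁W₂ = 27·18·37 = 17982; W₂W₃ = 18·37·29 = 19314; W₃W₄ = 37·29·39 = 41847; W₄W₅ = 29·39·30 = 33930.
Length 3: W₁..W₃: k=1: 0+19314+27·18·29=33408; k=2: 17982+0+27·37·29=46953 → min 33408 | W₂..W₄: k=2: 0+41847+18·37·39=67821; k=3: 19314+0+18·29·39=39672 → min 39672 | W₃..W₅: k=3: 0+33930+37·29·30=66120; k=4: 41847+0+37·39·30=85137 → min 66120.
Length 4: W₁..W₄: k=1: 0+39672+27·18·39=58626; k=2: 17982+41847+27·37·39=98790; k=3: 33408+0+27·29·39=63945 → min 58626 | W₂..W₅: k=2: 0+66120+18·37·30=86100; k=3: 19314+33930+18·29·30=68904; k=4: 39672+0+18·39·30=60732 → min 60732.
Length 5: W₁..W₅: k=1: 0+60732+27·18·30=75312; k=2: 17982+66120+27·37·30=114072; k=3: 33408+33930+27·29·30=90828; k=4: 58626+0+27·39·30=90216 → min 75312.
Optimal order: (W₁ (((W₂ W₃) W₄) W₅)) with cost 75312.

75312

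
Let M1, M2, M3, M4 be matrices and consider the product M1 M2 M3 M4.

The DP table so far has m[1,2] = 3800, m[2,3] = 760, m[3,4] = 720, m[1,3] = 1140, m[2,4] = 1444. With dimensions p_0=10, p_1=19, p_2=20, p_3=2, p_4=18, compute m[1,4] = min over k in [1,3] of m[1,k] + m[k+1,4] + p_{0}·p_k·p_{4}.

1500

m[1,4] = min over k∈[1,3] of m[1,k]+m[k+1,4]+p_{0}·p_k·p_{4}.
k=1: 0 + 1444 + 10·19·18 = 4864; k=2: 3800 + 720 + 10·20·18 = 8120; k=3: 1140 + 0 + 10·2·18 = 1500.
Minimum: 1500 at k=3.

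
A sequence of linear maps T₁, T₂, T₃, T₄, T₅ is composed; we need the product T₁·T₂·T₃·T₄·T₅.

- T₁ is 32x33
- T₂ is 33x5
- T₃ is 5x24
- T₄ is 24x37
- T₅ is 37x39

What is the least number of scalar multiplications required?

23175

Adjacent pairs: T₁T₂ = 32·33·5 = 5280; T₂T₃ = 33·5·24 = 3960; T₃T₄ = 5·24·37 = 4440; T₄T₅ = 24·37·39 = 34632.
Length 3: T₁..T₃: k=1: 0+3960+32·33·24=29304; k=2: 5280+0+32·5·24=9120 → min 9120 | T₂..T₄: k=2: 0+4440+33·5·37=10545; k=3: 3960+0+33·24·37=33264 → min 10545 | T₃..T₅: k=3: 0+34632+5·24·39=39312; k=4: 4440+0+5·37·39=11655 → min 11655.
Length 4: T₁..T₄: k=1: 0+10545+32·33·37=49617; k=2: 5280+4440+32·5·37=15640; k=3: 9120+0+32·24·37=37536 → min 15640 | T₂..T₅: k=2: 0+11655+33·5·39=18090; k=3: 3960+34632+33·24·39=69480; k=4: 10545+0+33·37·39=58164 → min 18090.
Length 5: T₁..T₅: k=1: 0+18090+32·33·39=59274; k=2: 5280+11655+32·5·39=23175; k=3: 9120+34632+32·24·39=73704; k=4: 15640+0+32·37·39=61816 → min 23175.
Optimal order: ((T₁·T₂)·((T₃·T₄)·T₅)) with cost 23175.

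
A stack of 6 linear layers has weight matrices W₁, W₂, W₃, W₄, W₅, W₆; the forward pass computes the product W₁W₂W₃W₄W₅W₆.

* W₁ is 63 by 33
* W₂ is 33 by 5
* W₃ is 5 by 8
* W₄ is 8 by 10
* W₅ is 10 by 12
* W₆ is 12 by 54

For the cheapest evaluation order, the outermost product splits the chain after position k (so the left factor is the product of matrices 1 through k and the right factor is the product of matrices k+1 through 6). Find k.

2

Adjacent pairs: W₁W₂ = 63·33·5 = 10395; W₂W₃ = 33·5·8 = 1320; W₃W₄ = 5·8·10 = 400; W₄W₅ = 8·10·12 = 960; W₅W₆ = 10·12·54 = 6480.
Length 3: W₁..W₃: k=1: 0+1320+63·33·8=17952; k=2: 10395+0+63·5·8=12915 → min 12915 | W₂..W₄: k=2: 0+400+33·5·10=2050; k=3: 1320+0+33·8·10=3960 → min 2050 | W₃..W₅: k=3: 0+960+5·8·12=1440; k=4: 400+0+5·10·12=1000 → min 1000 | W₄..W₆: k=4: 0+6480+8·10·54=10800; k=5: 960+0+8·12·54=6144 → min 6144.
Length 4: W₁..W₄: k=1: 0+2050+63·33·10=22840; k=2: 10395+400+63·5·10=13945; k=3: 12915+0+63·8·10=17955 → min 13945 | W₂..W₅: k=2: 0+1000+33·5·12=2980; k=3: 1320+960+33·8·12=5448; k=4: 2050+0+33·10·12=6010 → min 2980 | W₃..W₆: k=3: 0+6144+5·8·54=8304; k=4: 400+6480+5·10·54=9580; k=5: 1000+0+5·12·54=4240 → min 4240.
Length 5: W₁..W₅: k=1: 0+2980+63·33·12=27928; k=2: 10395+1000+63·5·12=15175; k=3: 12915+960+63·8·12=19923; k=4: 13945+0+63·10·12=21505 → min 15175 | W₂..W₆: k=2: 0+4240+33·5·54=13150; k=3: 1320+6144+33·8·54=21720; k=4: 2050+6480+33·10·54=26350; k=5: 2980+0+33·12·54=24364 → min 13150.
Top-level splits: k=1: (W₁..W₁)·(W₂..W₆) → 0+13150+63·33·54 = 125416; k=2: (W₁..W₂)·(W₃..W₆) → 10395+4240+63·5·54 = 31645; k=3: (W₁..W₃)·(W₄..W₆) → 12915+6144+63·8·54 = 46275; k=4: (W₁..W₄)·(W₅..W₆) → 13945+6480+63·10·54 = 54445; k=5: (W₁..W₅)·(W₆..W₆) → 15175+0+63·12·54 = 55999.
Best split is after W₂, i.e. k = 2.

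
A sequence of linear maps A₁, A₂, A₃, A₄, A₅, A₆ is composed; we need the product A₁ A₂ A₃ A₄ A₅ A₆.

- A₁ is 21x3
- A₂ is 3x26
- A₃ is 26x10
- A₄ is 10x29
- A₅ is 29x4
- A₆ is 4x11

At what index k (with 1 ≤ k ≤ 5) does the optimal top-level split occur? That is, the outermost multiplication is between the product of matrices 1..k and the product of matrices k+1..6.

1

Adjacent pairs: A₁A₂ = 21·3·26 = 1638; A₂A₃ = 3·26·10 = 780; A₃A₄ = 26·10·29 = 7540; A₄A₅ = 10·29·4 = 1160; A₅A₆ = 29·4·11 = 1276.
Length 3: A₁..A₃: k=1: 0+780+21·3·10=1410; k=2: 1638+0+21·26·10=7098 → min 1410 | A₂..A₄: k=2: 0+7540+3·26·29=9802; k=3: 780+0+3·10·29=1650 → min 1650 | A₃..A₅: k=3: 0+1160+26·10·4=2200; k=4: 7540+0+26·29·4=10556 → min 2200 | A₄..A₆: k=4: 0+1276+10·29·11=4466; k=5: 1160+0+10·4·11=1600 → min 1600.
Length 4: A₁..A₄: k=1: 0+1650+21·3·29=3477; k=2: 1638+7540+21·26·29=25012; k=3: 1410+0+21·10·29=7500 → min 3477 | A₂..A₅: k=2: 0+2200+3·26·4=2512; k=3: 780+1160+3·10·4=2060; k=4: 1650+0+3·29·4=1998 → min 1998 | A₃..A₆: k=3: 0+1600+26·10·11=4460; k=4: 7540+1276+26·29·11=17110; k=5: 2200+0+26·4·11=3344 → min 3344.
Length 5: A₁..A₅: k=1: 0+1998+21·3·4=2250; k=2: 1638+2200+21·26·4=6022; k=3: 1410+1160+21·10·4=3410; k=4: 3477+0+21·29·4=5913 → min 2250 | A₂..A₆: k=2: 0+3344+3·26·11=4202; k=3: 780+1600+3·10·11=2710; k=4: 1650+1276+3·29·11=3883; k=5: 1998+0+3·4·11=2130 → min 2130.
Top-level splits: k=1: (A₁..A₁)·(A₂..A₆) → 0+2130+21·3·11 = 2823; k=2: (A₁..A₂)·(A₃..A₆) → 1638+3344+21·26·11 = 10988; k=3: (A₁..A₃)·(A₄..A₆) → 1410+1600+21·10·11 = 5320; k=4: (A₁..A₄)·(A₅..A₆) → 3477+1276+21·29·11 = 11452; k=5: (A₁..A₅)·(A₆..A₆) → 2250+0+21·4·11 = 3174.
Best split is after A₁, i.e. k = 1.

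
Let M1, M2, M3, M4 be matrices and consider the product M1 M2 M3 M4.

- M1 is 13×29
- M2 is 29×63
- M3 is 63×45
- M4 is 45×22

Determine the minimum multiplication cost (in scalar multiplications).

73476

Adjacent pairs: M1M2 = 13·29·63 = 23751; M2M3 = 29·63·45 = 82215; M3M4 = 63·45·22 = 62370.
Length 3: M1..M3: k=1: 0+82215+13·29·45=99180; k=2: 23751+0+13·63·45=60606 → min 60606 | M2..M4: k=2: 0+62370+29·63·22=102564; k=3: 82215+0+29·45·22=110925 → min 102564.
Length 4: M1..M4: k=1: 0+102564+13·29·22=110858; k=2: 23751+62370+13·63·22=104139; k=3: 60606+0+13·45·22=73476 → min 73476.
Optimal order: (((M1 M2) M3) M4) with cost 73476.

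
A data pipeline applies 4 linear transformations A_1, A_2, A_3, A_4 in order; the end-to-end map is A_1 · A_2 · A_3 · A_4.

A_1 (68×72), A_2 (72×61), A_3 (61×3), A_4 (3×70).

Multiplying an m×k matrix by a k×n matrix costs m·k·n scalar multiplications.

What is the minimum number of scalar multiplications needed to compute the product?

Adjacent pairs: A_1A_2 = 68·72·61 = 298656; A_2A_3 = 72·61·3 = 13176; A_3A_4 = 61·3·70 = 12810.
Length 3: A_1..A_3: k=1: 0+13176+68·72·3=27864; k=2: 298656+0+68·61·3=311100 → min 27864 | A_2..A_4: k=2: 0+12810+72·61·70=320250; k=3: 13176+0+72·3·70=28296 → min 28296.
Length 4: A_1..A_4: k=1: 0+28296+68·72·70=371016; k=2: 298656+12810+68·61·70=601826; k=3: 27864+0+68·3·70=42144 → min 42144.
Optimal order: ((A_1 · (A_2 · A_3)) · A_4) with cost 42144.

42144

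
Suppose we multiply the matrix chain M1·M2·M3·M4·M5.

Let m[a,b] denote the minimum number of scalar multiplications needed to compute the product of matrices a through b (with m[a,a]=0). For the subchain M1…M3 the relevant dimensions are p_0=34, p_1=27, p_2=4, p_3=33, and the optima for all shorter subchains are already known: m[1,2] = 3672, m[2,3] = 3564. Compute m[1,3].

8160

m[1,3] = min over k∈[1,2] of m[1,k]+m[k+1,3]+p_{0}·p_k·p_{3}.
k=1: 0 + 3564 + 34·27·33 = 33858; k=2: 3672 + 0 + 34·4·33 = 8160.
Minimum: 8160 at k=2.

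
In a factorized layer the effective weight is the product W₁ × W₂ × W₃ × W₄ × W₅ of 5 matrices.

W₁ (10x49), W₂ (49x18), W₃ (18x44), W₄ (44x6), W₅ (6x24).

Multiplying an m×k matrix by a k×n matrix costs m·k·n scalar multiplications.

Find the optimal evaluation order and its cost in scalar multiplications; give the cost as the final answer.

Adjacent pairs: W₁W₂ = 10·49·18 = 8820; W₂W₃ = 49·18·44 = 38808; W₃W₄ = 18·44·6 = 4752; W₄W₅ = 44·6·24 = 6336.
Length 3: W₁..W₃: k=1: 0+38808+10·49·44=60368; k=2: 8820+0+10·18·44=16740 → min 16740 | W₂..W₄: k=2: 0+4752+49·18·6=10044; k=3: 38808+0+49·44·6=51744 → min 10044 | W₃..W₅: k=3: 0+6336+18·44·24=25344; k=4: 4752+0+18·6·24=7344 → min 7344.
Length 4: W₁..W₄: k=1: 0+10044+10·49·6=12984; k=2: 8820+4752+10·18·6=14652; k=3: 16740+0+10·44·6=19380 → min 12984 | W₂..W₅: k=2: 0+7344+49·18·24=28512; k=3: 38808+6336+49·44·24=96888; k=4: 10044+0+49·6·24=17100 → min 17100.
Length 5: W₁..W₅: k=1: 0+17100+10·49·24=28860; k=2: 8820+7344+10·18·24=20484; k=3: 16740+6336+10·44·24=33636; k=4: 12984+0+10·6·24=14424 → min 14424.
Optimal parenthesization: ((W₁ × (W₂ × (W₃ × W₄))) × W₅) with cost 14424.

14424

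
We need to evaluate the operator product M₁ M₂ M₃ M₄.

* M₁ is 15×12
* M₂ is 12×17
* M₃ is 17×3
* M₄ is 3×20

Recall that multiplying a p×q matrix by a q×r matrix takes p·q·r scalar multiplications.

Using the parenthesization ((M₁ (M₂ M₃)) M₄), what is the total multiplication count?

(M₂ M₃): 12×17 by 17×3 → 12×3, cost 12·17·3 = 612
(M₁ (M₂ M₃)): 15×12 by 12×3 → 15×3, cost 15·12·3 = 540; cumulative 1152
((M₁ (M₂ M₃)) M₄): 15×3 by 3×20 → 15×20, cost 15·3·20 = 900; cumulative 2052
Total: 2052 scalar multiplications.

2052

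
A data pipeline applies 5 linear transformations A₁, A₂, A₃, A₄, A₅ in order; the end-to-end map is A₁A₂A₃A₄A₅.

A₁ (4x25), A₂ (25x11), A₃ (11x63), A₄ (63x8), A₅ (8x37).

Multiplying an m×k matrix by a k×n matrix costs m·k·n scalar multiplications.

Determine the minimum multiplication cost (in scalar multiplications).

7072

Adjacent pairs: A₁A₂ = 4·25·11 = 1100; A₂A₃ = 25·11·63 = 17325; A₃A₄ = 11·63·8 = 5544; A₄A₅ = 63·8·37 = 18648.
Length 3: A₁..A₃: k=1: 0+17325+4·25·63=23625; k=2: 1100+0+4·11·63=3872 → min 3872 | A₂..A₄: k=2: 0+5544+25·11·8=7744; k=3: 17325+0+25·63·8=29925 → min 7744 | A₃..A₅: k=3: 0+18648+11·63·37=44289; k=4: 5544+0+11·8·37=8800 → min 8800.
Length 4: A₁..A₄: k=1: 0+7744+4·25·8=8544; k=2: 1100+5544+4·11·8=6996; k=3: 3872+0+4·63·8=5888 → min 5888 | A₂..A₅: k=2: 0+8800+25·11·37=18975; k=3: 17325+18648+25·63·37=94248; k=4: 7744+0+25·8·37=15144 → min 15144.
Length 5: A₁..A₅: k=1: 0+15144+4·25·37=18844; k=2: 1100+8800+4·11·37=11528; k=3: 3872+18648+4·63·37=31844; k=4: 5888+0+4·8·37=7072 → min 7072.
Optimal order: ((((A₁A₂)A₃)A₄)A₅) with cost 7072.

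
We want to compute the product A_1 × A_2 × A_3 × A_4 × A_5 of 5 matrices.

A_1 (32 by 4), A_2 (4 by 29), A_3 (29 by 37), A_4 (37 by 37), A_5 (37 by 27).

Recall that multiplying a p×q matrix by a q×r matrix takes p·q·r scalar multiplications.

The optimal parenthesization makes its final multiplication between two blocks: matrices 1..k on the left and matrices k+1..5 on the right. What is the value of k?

1

Adjacent pairs: A_1A_2 = 32·4·29 = 3712; A_2A_3 = 4·29·37 = 4292; A_3A_4 = 29·37·37 = 39701; A_4A_5 = 37·37·27 = 36963.
Length 3: A_1..A_3: k=1: 0+4292+32·4·37=9028; k=2: 3712+0+32·29·37=38048 → min 9028 | A_2..A_4: k=2: 0+39701+4·29·37=43993; k=3: 4292+0+4·37·37=9768 → min 9768 | A_3..A_5: k=3: 0+36963+29·37·27=65934; k=4: 39701+0+29·37·27=68672 → min 65934.
Length 4: A_1..A_4: k=1: 0+9768+32·4·37=14504; k=2: 3712+39701+32·29·37=77749; k=3: 9028+0+32·37·37=52836 → min 14504 | A_2..A_5: k=2: 0+65934+4·29·27=69066; k=3: 4292+36963+4·37·27=45251; k=4: 9768+0+4·37·27=13764 → min 13764.
Top-level splits: k=1: (A_1..A_1)·(A_2..A_5) → 0+13764+32·4·27 = 17220; k=2: (A_1..A_2)·(A_3..A_5) → 3712+65934+32·29·27 = 94702; k=3: (A_1..A_3)·(A_4..A_5) → 9028+36963+32·37·27 = 77959; k=4: (A_1..A_4)·(A_5..A_5) → 14504+0+32·37·27 = 46472.
Best split is after A_1, i.e. k = 1.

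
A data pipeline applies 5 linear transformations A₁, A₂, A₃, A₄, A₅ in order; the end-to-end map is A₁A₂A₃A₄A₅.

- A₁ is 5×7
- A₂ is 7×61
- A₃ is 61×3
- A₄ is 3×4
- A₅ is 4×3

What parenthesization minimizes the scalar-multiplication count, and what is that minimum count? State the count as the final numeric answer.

1467

Adjacent pairs: A₁A₂ = 5·7·61 = 2135; A₂A₃ = 7·61·3 = 1281; A₃A₄ = 61·3·4 = 732; A₄A₅ = 3·4·3 = 36.
Length 3: A₁..A₃: k=1: 0+1281+5·7·3=1386; k=2: 2135+0+5·61·3=3050 → min 1386 | A₂..A₄: k=2: 0+732+7·61·4=2440; k=3: 1281+0+7·3·4=1365 → min 1365 | A₃..A₅: k=3: 0+36+61·3·3=585; k=4: 732+0+61·4·3=1464 → min 585.
Length 4: A₁..A₄: k=1: 0+1365+5·7·4=1505; k=2: 2135+732+5·61·4=4087; k=3: 1386+0+5·3·4=1446 → min 1446 | A₂..A₅: k=2: 0+585+7·61·3=1866; k=3: 1281+36+7·3·3=1380; k=4: 1365+0+7·4·3=1449 → min 1380.
Length 5: A₁..A₅: k=1: 0+1380+5·7·3=1485; k=2: 2135+585+5·61·3=3635; k=3: 1386+36+5·3·3=1467; k=4: 1446+0+5·4·3=1506 → min 1467.
Optimal parenthesization: ((A₁(A₂A₃))(A₄A₅)) with cost 1467.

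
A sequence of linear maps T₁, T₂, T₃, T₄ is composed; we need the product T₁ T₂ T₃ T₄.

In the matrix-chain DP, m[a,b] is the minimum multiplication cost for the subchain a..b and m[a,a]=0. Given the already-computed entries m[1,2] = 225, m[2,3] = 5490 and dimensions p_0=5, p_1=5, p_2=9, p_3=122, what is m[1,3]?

5715

m[1,3] = min over k∈[1,2] of m[1,k]+m[k+1,3]+p_{0}·p_k·p_{3}.
k=1: 0 + 5490 + 5·5·122 = 8540; k=2: 225 + 0 + 5·9·122 = 5715.
Minimum: 5715 at k=2.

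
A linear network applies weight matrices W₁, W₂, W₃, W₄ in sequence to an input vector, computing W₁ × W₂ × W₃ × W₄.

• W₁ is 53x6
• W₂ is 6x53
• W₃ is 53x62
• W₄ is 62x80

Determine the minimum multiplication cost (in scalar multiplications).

74916

Adjacent pairs: W₁W₂ = 53·6·53 = 16854; W₂W₃ = 6·53·62 = 19716; W₃W₄ = 53·62·80 = 262880.
Length 3: W₁..W₃: k=1: 0+19716+53·6·62=39432; k=2: 16854+0+53·53·62=191012 → min 39432 | W₂..W₄: k=2: 0+262880+6·53·80=288320; k=3: 19716+0+6·62·80=49476 → min 49476.
Length 4: W₁..W₄: k=1: 0+49476+53·6·80=74916; k=2: 16854+262880+53·53·80=504454; k=3: 39432+0+53·62·80=302312 → min 74916.
Optimal order: (W₁ × ((W₂ × W₃) × W₄)) with cost 74916.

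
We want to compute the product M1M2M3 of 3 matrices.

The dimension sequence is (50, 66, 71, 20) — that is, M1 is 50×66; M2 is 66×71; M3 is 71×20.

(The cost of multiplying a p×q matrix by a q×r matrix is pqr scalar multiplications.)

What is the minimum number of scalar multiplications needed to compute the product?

159720

Order (M1(M2M3)): (M2M3): 66×71 by 71×20 → 66×20, cost 66·71·20 = 93720; (M1(M2M3)): 50×66 by 66×20 → 50×20, cost 50·66·20 = 66000; cumulative 159720. Total 159720.
Order ((M1M2)M3): (M1M2): 50×66 by 66×71 → 50×71, cost 50·66·71 = 234300; ((M1M2)M3): 50×71 by 71×20 → 50×20, cost 50·71·20 = 71000; cumulative 305300. Total 305300.
Minimum: 159720.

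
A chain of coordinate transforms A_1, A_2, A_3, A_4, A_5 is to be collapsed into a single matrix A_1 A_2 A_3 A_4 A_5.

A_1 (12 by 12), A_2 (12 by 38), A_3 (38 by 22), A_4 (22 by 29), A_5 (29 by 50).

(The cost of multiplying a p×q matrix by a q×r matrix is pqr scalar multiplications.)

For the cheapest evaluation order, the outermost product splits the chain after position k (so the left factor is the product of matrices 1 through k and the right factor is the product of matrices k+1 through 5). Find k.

Adjacent pairs: A_1A_2 = 12·12·38 = 5472; A_2A_3 = 12·38·22 = 10032; A_3A_4 = 38·22·29 = 24244; A_4A_5 = 22·29·50 = 31900.
Length 3: A_1..A_3: k=1: 0+10032+12·12·22=13200; k=2: 5472+0+12·38·22=15504 → min 13200 | A_2..A_4: k=2: 0+24244+12·38·29=37468; k=3: 10032+0+12·22·29=17688 → min 17688 | A_3..A_5: k=3: 0+31900+38·22·50=73700; k=4: 24244+0+38·29·50=79344 → min 73700.
Length 4: A_1..A_4: k=1: 0+17688+12·12·29=21864; k=2: 5472+24244+12·38·29=42940; k=3: 13200+0+12·22·29=20856 → min 20856 | A_2..A_5: k=2: 0+73700+12·38·50=96500; k=3: 10032+31900+12·22·50=55132; k=4: 17688+0+12·29·50=35088 → min 35088.
Top-level splits: k=1: (A_1..A_1)·(A_2..A_5) → 0+35088+12·12·50 = 42288; k=2: (A_1..A_2)·(A_3..A_5) → 5472+73700+12·38·50 = 101972; k=3: (A_1..A_3)·(A_4..A_5) → 13200+31900+12·22·50 = 58300; k=4: (A_1..A_4)·(A_5..A_5) → 20856+0+12·29·50 = 38256.
Best split is after A_4, i.e. k = 4.

4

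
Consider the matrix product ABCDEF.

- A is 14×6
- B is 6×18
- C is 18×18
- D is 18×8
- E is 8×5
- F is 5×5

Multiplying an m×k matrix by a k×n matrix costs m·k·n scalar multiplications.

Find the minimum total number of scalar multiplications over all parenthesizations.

Adjacent pairs: AB = 14·6·18 = 1512; BC = 6·18·18 = 1944; CD = 18·18·8 = 2592; DE = 18·8·5 = 720; EF = 8·5·5 = 200.
Length 3: A..C: k=1: 0+1944+14·6·18=3456; k=2: 1512+0+14·18·18=6048 → min 3456 | B..D: k=2: 0+2592+6·18·8=3456; k=3: 1944+0+6·18·8=2808 → min 2808 | C..E: k=3: 0+720+18·18·5=2340; k=4: 2592+0+18·8·5=3312 → min 2340 | D..F: k=4: 0+200+18·8·5=920; k=5: 720+0+18·5·5=1170 → min 920.
Length 4: A..D: k=1: 0+2808+14·6·8=3480; k=2: 1512+2592+14·18·8=6120; k=3: 3456+0+14·18·8=5472 → min 3480 | B..E: k=2: 0+2340+6·18·5=2880; k=3: 1944+720+6·18·5=3204; k=4: 2808+0+6·8·5=3048 → min 2880 | C..F: k=3: 0+920+18·18·5=2540; k=4: 2592+200+18·8·5=3512; k=5: 2340+0+18·5·5=2790 → min 2540.
Length 5: A..E: k=1: 0+2880+14·6·5=3300; k=2: 1512+2340+14·18·5=5112; k=3: 3456+720+14·18·5=5436; k=4: 3480+0+14·8·5=4040 → min 3300 | B..F: k=2: 0+2540+6·18·5=3080; k=3: 1944+920+6·18·5=3404; k=4: 2808+200+6·8·5=3248; k=5: 2880+0+6·5·5=3030 → min 3030.
Length 6: A..F: k=1: 0+3030+14·6·5=3450; k=2: 1512+2540+14·18·5=5312; k=3: 3456+920+14·18·5=5636; k=4: 3480+200+14·8·5=4240; k=5: 3300+0+14·5·5=3650 → min 3450.
Optimal order: (A((B(C(DE)))F)) with cost 3450.

3450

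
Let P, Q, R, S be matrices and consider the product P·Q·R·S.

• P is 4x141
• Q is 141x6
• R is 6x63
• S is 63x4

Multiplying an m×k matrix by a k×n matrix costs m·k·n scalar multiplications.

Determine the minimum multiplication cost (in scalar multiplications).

Adjacent pairs: PQ = 4·141·6 = 3384; QR = 141·6·63 = 53298; RS = 6·63·4 = 1512.
Length 3: P..R: k=1: 0+53298+4·141·63=88830; k=2: 3384+0+4·6·63=4896 → min 4896 | Q..S: k=2: 0+1512+141·6·4=4896; k=3: 53298+0+141·63·4=88830 → min 4896.
Length 4: P..S: k=1: 0+4896+4·141·4=7152; k=2: 3384+1512+4·6·4=4992; k=3: 4896+0+4·63·4=5904 → min 4992.
Optimal order: ((P·Q)·(R·S)) with cost 4992.

4992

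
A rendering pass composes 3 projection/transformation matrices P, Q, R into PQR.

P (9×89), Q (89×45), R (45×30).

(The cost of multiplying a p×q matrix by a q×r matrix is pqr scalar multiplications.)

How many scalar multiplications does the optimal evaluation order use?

48195

Order (P(QR)): (QR): 89×45 by 45×30 → 89×30, cost 89·45·30 = 120150; (P(QR)): 9×89 by 89×30 → 9×30, cost 9·89·30 = 24030; cumulative 144180. Total 144180.
Order ((PQ)R): (PQ): 9×89 by 89×45 → 9×45, cost 9·89·45 = 36045; ((PQ)R): 9×45 by 45×30 → 9×30, cost 9·45·30 = 12150; cumulative 48195. Total 48195.
Minimum: 48195.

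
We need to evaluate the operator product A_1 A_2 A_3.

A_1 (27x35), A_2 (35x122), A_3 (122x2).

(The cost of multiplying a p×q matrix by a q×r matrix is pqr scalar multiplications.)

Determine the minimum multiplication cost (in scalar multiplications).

10430

Order (A_1 (A_2 A_3)): (A_2 A_3): 35×122 by 122×2 → 35×2, cost 35·122·2 = 8540; (A_1 (A_2 A_3)): 27×35 by 35×2 → 27×2, cost 27·35·2 = 1890; cumulative 10430. Total 10430.
Order ((A_1 A_2) A_3): (A_1 A_2): 27×35 by 35×122 → 27×122, cost 27·35·122 = 115290; ((A_1 A_2) A_3): 27×122 by 122×2 → 27×2, cost 27·122·2 = 6588; cumulative 121878. Total 121878.
Minimum: 10430.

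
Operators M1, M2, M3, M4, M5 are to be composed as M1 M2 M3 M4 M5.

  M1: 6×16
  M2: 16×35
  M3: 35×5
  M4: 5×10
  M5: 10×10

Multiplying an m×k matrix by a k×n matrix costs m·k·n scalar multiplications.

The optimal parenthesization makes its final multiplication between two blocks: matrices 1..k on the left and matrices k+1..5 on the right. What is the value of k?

Adjacent pairs: M1M2 = 6·16·35 = 3360; M2M3 = 16·35·5 = 2800; M3M4 = 35·5·10 = 1750; M4M5 = 5·10·10 = 500.
Length 3: M1..M3: k=1: 0+2800+6·16·5=3280; k=2: 3360+0+6·35·5=4410 → min 3280 | M2..M4: k=2: 0+1750+16·35·10=7350; k=3: 2800+0+16·5·10=3600 → min 3600 | M3..M5: k=3: 0+500+35·5·10=2250; k=4: 1750+0+35·10·10=5250 → min 2250.
Length 4: M1..M4: k=1: 0+3600+6·16·10=4560; k=2: 3360+1750+6·35·10=7210; k=3: 3280+0+6·5·10=3580 → min 3580 | M2..M5: k=2: 0+2250+16·35·10=7850; k=3: 2800+500+16·5·10=4100; k=4: 3600+0+16·10·10=5200 → min 4100.
Top-level splits: k=1: (M1..M1)·(M2..M5) → 0+4100+6·16·10 = 5060; k=2: (M1..M2)·(M3..M5) → 3360+2250+6·35·10 = 7710; k=3: (M1..M3)·(M4..M5) → 3280+500+6·5·10 = 4080; k=4: (M1..M4)·(M5..M5) → 3580+0+6·10·10 = 4180.
Best split is after M3, i.e. k = 3.

3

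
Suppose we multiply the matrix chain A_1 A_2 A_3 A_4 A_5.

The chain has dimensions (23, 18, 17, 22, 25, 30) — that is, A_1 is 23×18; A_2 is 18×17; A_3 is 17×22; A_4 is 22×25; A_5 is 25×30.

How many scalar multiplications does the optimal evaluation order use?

40868

Adjacent pairs: A_1A_2 = 23·18·17 = 7038; A_2A_3 = 18·17·22 = 6732; A_3A_4 = 17·22·25 = 9350; A_4A_5 = 22·25·30 = 16500.
Length 3: A_1..A_3: k=1: 0+6732+23·18·22=15840; k=2: 7038+0+23·17·22=15640 → min 15640 | A_2..A_4: k=2: 0+9350+18·17·25=17000; k=3: 6732+0+18·22·25=16632 → min 16632 | A_3..A_5: k=3: 0+16500+17·22·30=27720; k=4: 9350+0+17·25·30=22100 → min 22100.
Length 4: A_1..A_4: k=1: 0+16632+23·18·25=26982; k=2: 7038+9350+23·17·25=26163; k=3: 15640+0+23·22·25=28290 → min 26163 | A_2..A_5: k=2: 0+22100+18·17·30=31280; k=3: 6732+16500+18·22·30=35112; k=4: 16632+0+18·25·30=30132 → min 30132.
Length 5: A_1..A_5: k=1: 0+30132+23·18·30=42552; k=2: 7038+22100+23·17·30=40868; k=3: 15640+16500+23·22·30=47320; k=4: 26163+0+23·25·30=43413 → min 40868.
Optimal order: ((A_1 A_2) ((A_3 A_4) A_5)) with cost 40868.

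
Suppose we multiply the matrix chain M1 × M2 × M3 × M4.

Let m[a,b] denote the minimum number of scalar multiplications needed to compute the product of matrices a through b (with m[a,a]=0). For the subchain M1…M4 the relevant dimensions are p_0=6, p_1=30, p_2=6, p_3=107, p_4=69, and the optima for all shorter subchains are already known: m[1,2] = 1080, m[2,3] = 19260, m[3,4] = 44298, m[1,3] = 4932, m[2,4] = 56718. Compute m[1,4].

m[1,4] = min over k∈[1,3] of m[1,k]+m[k+1,4]+p_{0}·p_k·p_{4}.
k=1: 0 + 56718 + 6·30·69 = 69138; k=2: 1080 + 44298 + 6·6·69 = 47862; k=3: 4932 + 0 + 6·107·69 = 49230.
Minimum: 47862 at k=2.

47862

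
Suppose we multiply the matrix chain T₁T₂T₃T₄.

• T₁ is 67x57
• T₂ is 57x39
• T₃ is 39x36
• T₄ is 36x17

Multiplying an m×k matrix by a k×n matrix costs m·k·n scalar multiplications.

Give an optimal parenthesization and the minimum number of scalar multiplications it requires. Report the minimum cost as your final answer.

Adjacent pairs: T₁T₂ = 67·57·39 = 148941; T₂T₃ = 57·39·36 = 80028; T₃T₄ = 39·36·17 = 23868.
Length 3: T₁..T₃: k=1: 0+80028+67·57·36=217512; k=2: 148941+0+67·39·36=243009 → min 217512 | T₂..T₄: k=2: 0+23868+57·39·17=61659; k=3: 80028+0+57·36·17=114912 → min 61659.
Length 4: T₁..T₄: k=1: 0+61659+67·57·17=126582; k=2: 148941+23868+67·39·17=217230; k=3: 217512+0+67·36·17=258516 → min 126582.
Optimal parenthesization: (T₁(T₂(T₃T₄))) with cost 126582.

126582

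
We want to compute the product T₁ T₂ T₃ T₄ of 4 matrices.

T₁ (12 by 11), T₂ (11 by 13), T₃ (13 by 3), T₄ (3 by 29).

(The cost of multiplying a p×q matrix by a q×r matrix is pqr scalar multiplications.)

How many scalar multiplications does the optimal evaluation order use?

Adjacent pairs: T₁T₂ = 12·11·13 = 1716; T₂T₃ = 11·13·3 = 429; T₃T₄ = 13·3·29 = 1131.
Length 3: T₁..T₃: k=1: 0+429+12·11·3=825; k=2: 1716+0+12·13·3=2184 → min 825 | T₂..T₄: k=2: 0+1131+11·13·29=5278; k=3: 429+0+11·3·29=1386 → min 1386.
Length 4: T₁..T₄: k=1: 0+1386+12·11·29=5214; k=2: 1716+1131+12·13·29=7371; k=3: 825+0+12·3·29=1869 → min 1869.
Optimal order: ((T₁ (T₂ T₃)) T₄) with cost 1869.

1869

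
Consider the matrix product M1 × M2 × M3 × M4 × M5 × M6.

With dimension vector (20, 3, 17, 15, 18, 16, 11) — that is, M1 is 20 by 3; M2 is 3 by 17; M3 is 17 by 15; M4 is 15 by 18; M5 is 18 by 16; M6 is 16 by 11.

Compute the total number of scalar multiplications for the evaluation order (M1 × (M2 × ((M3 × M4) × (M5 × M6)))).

12345

(M3 × M4): 17×15 by 15×18 → 17×18, cost 17·15·18 = 4590
(M5 × M6): 18×16 by 16×11 → 18×11, cost 18·16·11 = 3168
((M3 × M4) × (M5 × M6)): 17×18 by 18×11 → 17×11, cost 17·18·11 = 3366; cumulative 11124
(M2 × ((M3 × M4) × (M5 × M6))): 3×17 by 17×11 → 3×11, cost 3·17·11 = 561; cumulative 11685
(M1 × (M2 × ((M3 × M4) × (M5 × M6)))): 20×3 by 3×11 → 20×11, cost 20·3·11 = 660; cumulative 12345
Total: 12345 scalar multiplications.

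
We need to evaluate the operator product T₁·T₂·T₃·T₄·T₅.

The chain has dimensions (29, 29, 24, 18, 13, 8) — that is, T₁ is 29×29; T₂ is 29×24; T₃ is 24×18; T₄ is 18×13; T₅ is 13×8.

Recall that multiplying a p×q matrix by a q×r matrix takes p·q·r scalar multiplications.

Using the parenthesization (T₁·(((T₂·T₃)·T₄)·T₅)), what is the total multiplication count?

(T₂·T₃): 29×24 by 24×18 → 29×18, cost 29·24·18 = 12528
((T₂·T₃)·T₄): 29×18 by 18×13 → 29×13, cost 29·18·13 = 6786; cumulative 19314
(((T₂·T₃)·T₄)·T₅): 29×13 by 13×8 → 29×8, cost 29·13·8 = 3016; cumulative 22330
(T₁·(((T₂·T₃)·T₄)·T₅)): 29×29 by 29×8 → 29×8, cost 29·29·8 = 6728; cumulative 29058
Total: 29058 scalar multiplications.

29058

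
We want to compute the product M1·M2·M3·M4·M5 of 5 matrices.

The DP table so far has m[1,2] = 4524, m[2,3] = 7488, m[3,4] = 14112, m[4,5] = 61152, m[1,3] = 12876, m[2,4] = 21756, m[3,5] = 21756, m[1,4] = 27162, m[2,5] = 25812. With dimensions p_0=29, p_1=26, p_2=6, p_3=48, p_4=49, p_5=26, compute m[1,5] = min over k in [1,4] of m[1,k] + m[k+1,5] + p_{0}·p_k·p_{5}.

30804

m[1,5] = min over k∈[1,4] of m[1,k]+m[k+1,5]+p_{0}·p_k·p_{5}.
k=1: 0 + 25812 + 29·26·26 = 45416; k=2: 4524 + 21756 + 29·6·26 = 30804; k=3: 12876 + 61152 + 29·48·26 = 110220; k=4: 27162 + 0 + 29·49·26 = 64108.
Minimum: 30804 at k=2.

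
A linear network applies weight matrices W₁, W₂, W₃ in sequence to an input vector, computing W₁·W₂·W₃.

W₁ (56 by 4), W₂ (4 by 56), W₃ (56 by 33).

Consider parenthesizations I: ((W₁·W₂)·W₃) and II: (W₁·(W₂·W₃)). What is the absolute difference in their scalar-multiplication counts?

Order I = ((W₁·W₂)·W₃): (W₁·W₂): 56×4 by 4×56 → 56×56, cost 56·4·56 = 12544; ((W₁·W₂)·W₃): 56×56 by 56×33 → 56×33, cost 56·56·33 = 103488; cumulative 116032. Total 116032.
Order II = (W₁·(W₂·W₃)): (W₂·W₃): 4×56 by 56×33 → 4×33, cost 4·56·33 = 7392; (W₁·(W₂·W₃)): 56×4 by 4×33 → 56×33, cost 56·4·33 = 7392; cumulative 14784. Total 14784.
Difference: |116032 − 14784| = 101248.

101248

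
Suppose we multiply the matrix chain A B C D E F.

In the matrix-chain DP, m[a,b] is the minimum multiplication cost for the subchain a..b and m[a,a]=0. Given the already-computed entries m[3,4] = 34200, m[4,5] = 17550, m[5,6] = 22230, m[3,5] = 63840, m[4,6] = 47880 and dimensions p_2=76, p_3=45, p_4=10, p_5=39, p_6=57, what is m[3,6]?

99750

m[3,6] = min over k∈[3,5] of m[3,k]+m[k+1,6]+p_{2}·p_k·p_{6}.
k=3: 0 + 47880 + 76·45·57 = 242820; k=4: 34200 + 22230 + 76·10·57 = 99750; k=5: 63840 + 0 + 76·39·57 = 232788.
Minimum: 99750 at k=4.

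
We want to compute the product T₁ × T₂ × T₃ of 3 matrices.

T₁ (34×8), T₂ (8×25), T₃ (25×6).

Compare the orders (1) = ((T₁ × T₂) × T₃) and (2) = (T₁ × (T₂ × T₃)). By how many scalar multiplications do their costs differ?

Order (1) = ((T₁ × T₂) × T₃): (T₁ × T₂): 34×8 by 8×25 → 34×25, cost 34·8·25 = 6800; ((T₁ × T₂) × T₃): 34×25 by 25×6 → 34×6, cost 34·25·6 = 5100; cumulative 11900. Total 11900.
Order (2) = (T₁ × (T₂ × T₃)): (T₂ × T₃): 8×25 by 25×6 → 8×6, cost 8·25·6 = 1200; (T₁ × (T₂ × T₃)): 34×8 by 8×6 → 34×6, cost 34·8·6 = 1632; cumulative 2832. Total 2832.
Difference: |11900 − 2832| = 9068.

9068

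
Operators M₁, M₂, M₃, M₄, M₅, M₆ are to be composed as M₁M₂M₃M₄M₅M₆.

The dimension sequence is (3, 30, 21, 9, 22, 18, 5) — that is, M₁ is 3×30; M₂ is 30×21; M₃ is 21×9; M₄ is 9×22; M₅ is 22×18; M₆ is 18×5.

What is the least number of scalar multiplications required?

Adjacent pairs: M₁M₂ = 3·30·21 = 1890; M₂M₃ = 30·21·9 = 5670; M₃M₄ = 21·9·22 = 4158; M₄M₅ = 9·22·18 = 3564; M₅M₆ = 22·18·5 = 1980.
Length 3: M₁..M₃: k=1: 0+5670+3·30·9=6480; k=2: 1890+0+3·21·9=2457 → min 2457 | M₂..M₄: k=2: 0+4158+30·21·22=18018; k=3: 5670+0+30·9·22=11610 → min 11610 | M₃..M₅: k=3: 0+3564+21·9·18=6966; k=4: 4158+0+21·22·18=12474 → min 6966 | M₄..M₆: k=4: 0+1980+9·22·5=2970; k=5: 3564+0+9·18·5=4374 → min 2970.
Length 4: M₁..M₄: k=1: 0+11610+3·30·22=13590; k=2: 1890+4158+3·21·22=7434; k=3: 2457+0+3·9·22=3051 → min 3051 | M₂..M₅: k=2: 0+6966+30·21·18=18306; k=3: 5670+3564+30·9·18=14094; k=4: 11610+0+30·22·18=23490 → min 14094 | M₃..M₆: k=3: 0+2970+21·9·5=3915; k=4: 4158+1980+21·22·5=8448; k=5: 6966+0+21·18·5=8856 → min 3915.
Length 5: M₁..M₅: k=1: 0+14094+3·30·18=15714; k=2: 1890+6966+3·21·18=9990; k=3: 2457+3564+3·9·18=6507; k=4: 3051+0+3·22·18=4239 → min 4239 | M₂..M₆: k=2: 0+3915+30·21·5=7065; k=3: 5670+2970+30·9·5=9990; k=4: 11610+1980+30·22·5=16890; k=5: 14094+0+30·18·5=16794 → min 7065.
Length 6: M₁..M₆: k=1: 0+7065+3·30·5=7515; k=2: 1890+3915+3·21·5=6120; k=3: 2457+2970+3·9·5=5562; k=4: 3051+1980+3·22·5=5361; k=5: 4239+0+3·18·5=4509 → min 4509.
Optimal order: (((((M₁M₂)M₃)M₄)M₅)M₆) with cost 4509.

4509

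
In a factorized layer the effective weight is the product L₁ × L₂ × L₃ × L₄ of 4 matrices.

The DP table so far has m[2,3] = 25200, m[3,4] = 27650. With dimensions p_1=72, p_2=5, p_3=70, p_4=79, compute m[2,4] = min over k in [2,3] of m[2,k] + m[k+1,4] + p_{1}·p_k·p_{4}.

m[2,4] = min over k∈[2,3] of m[2,k]+m[k+1,4]+p_{1}·p_k·p_{4}.
k=2: 0 + 27650 + 72·5·79 = 56090; k=3: 25200 + 0 + 72·70·79 = 423360.
Minimum: 56090 at k=2.

56090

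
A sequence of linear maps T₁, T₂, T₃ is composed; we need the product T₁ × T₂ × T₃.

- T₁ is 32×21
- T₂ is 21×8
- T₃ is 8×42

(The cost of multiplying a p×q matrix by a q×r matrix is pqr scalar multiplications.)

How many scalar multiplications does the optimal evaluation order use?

16128

Order (T₁ × (T₂ × T₃)): (T₂ × T₃): 21×8 by 8×42 → 21×42, cost 21·8·42 = 7056; (T₁ × (T₂ × T₃)): 32×21 by 21×42 → 32×42, cost 32·21·42 = 28224; cumulative 35280. Total 35280.
Order ((T₁ × T₂) × T₃): (T₁ × T₂): 32×21 by 21×8 → 32×8, cost 32·21·8 = 5376; ((T₁ × T₂) × T₃): 32×8 by 8×42 → 32×42, cost 32·8·42 = 10752; cumulative 16128. Total 16128.
Minimum: 16128.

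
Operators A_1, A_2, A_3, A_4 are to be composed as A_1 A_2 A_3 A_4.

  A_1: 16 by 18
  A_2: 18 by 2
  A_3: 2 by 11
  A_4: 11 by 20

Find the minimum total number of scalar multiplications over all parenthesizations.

1656

Adjacent pairs: A_1A_2 = 16·18·2 = 576; A_2A_3 = 18·2·11 = 396; A_3A_4 = 2·11·20 = 440.
Length 3: A_1..A_3: k=1: 0+396+16·18·11=3564; k=2: 576+0+16·2·11=928 → min 928 | A_2..A_4: k=2: 0+440+18·2·20=1160; k=3: 396+0+18·11·20=4356 → min 1160.
Length 4: A_1..A_4: k=1: 0+1160+16·18·20=6920; k=2: 576+440+16·2·20=1656; k=3: 928+0+16·11·20=4448 → min 1656.
Optimal order: ((A_1 A_2) (A_3 A_4)) with cost 1656.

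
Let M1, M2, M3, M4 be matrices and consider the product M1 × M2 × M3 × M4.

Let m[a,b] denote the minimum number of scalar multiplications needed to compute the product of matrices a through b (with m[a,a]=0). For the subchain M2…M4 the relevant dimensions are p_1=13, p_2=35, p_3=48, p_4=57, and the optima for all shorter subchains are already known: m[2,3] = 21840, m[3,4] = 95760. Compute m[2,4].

57408

m[2,4] = min over k∈[2,3] of m[2,k]+m[k+1,4]+p_{1}·p_k·p_{4}.
k=2: 0 + 95760 + 13·35·57 = 121695; k=3: 21840 + 0 + 13·48·57 = 57408.
Minimum: 57408 at k=3.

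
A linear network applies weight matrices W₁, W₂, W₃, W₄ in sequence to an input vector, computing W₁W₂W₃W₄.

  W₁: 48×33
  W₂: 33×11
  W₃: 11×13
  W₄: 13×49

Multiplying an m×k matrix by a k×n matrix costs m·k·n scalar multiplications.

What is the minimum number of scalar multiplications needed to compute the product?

50303

Adjacent pairs: W₁W₂ = 48·33·11 = 17424; W₂W₃ = 33·11·13 = 4719; W₃W₄ = 11·13·49 = 7007.
Length 3: W₁..W₃: k=1: 0+4719+48·33·13=25311; k=2: 17424+0+48·11·13=24288 → min 24288 | W₂..W₄: k=2: 0+7007+33·11·49=24794; k=3: 4719+0+33·13·49=25740 → min 24794.
Length 4: W₁..W₄: k=1: 0+24794+48·33·49=102410; k=2: 17424+7007+48·11·49=50303; k=3: 24288+0+48·13·49=54864 → min 50303.
Optimal order: ((W₁W₂)(W₃W₄)) with cost 50303.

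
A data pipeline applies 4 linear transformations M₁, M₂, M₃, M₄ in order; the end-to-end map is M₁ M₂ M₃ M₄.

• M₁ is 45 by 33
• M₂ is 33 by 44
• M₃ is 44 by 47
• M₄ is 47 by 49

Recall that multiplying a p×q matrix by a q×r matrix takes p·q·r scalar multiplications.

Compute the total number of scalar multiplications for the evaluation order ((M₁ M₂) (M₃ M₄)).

263692

(M₁ M₂): 45×33 by 33×44 → 45×44, cost 45·33·44 = 65340
(M₃ M₄): 44×47 by 47×49 → 44×49, cost 44·47·49 = 101332
((M₁ M₂) (M₃ M₄)): 45×44 by 44×49 → 45×49, cost 45·44·49 = 97020; cumulative 263692
Total: 263692 scalar multiplications.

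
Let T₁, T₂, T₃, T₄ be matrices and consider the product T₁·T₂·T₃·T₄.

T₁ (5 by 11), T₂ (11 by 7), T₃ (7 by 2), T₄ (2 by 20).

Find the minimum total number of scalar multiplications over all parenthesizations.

Adjacent pairs: T₁T₂ = 5·11·7 = 385; T₂T₃ = 11·7·2 = 154; T₃T₄ = 7·2·20 = 280.
Length 3: T₁..T₃: k=1: 0+154+5·11·2=264; k=2: 385+0+5·7·2=455 → min 264 | T₂..T₄: k=2: 0+280+11·7·20=1820; k=3: 154+0+11·2·20=594 → min 594.
Length 4: T₁..T₄: k=1: 0+594+5·11·20=1694; k=2: 385+280+5·7·20=1365; k=3: 264+0+5·2·20=464 → min 464.
Optimal order: ((T₁·(T₂·T₃))·T₄) with cost 464.

464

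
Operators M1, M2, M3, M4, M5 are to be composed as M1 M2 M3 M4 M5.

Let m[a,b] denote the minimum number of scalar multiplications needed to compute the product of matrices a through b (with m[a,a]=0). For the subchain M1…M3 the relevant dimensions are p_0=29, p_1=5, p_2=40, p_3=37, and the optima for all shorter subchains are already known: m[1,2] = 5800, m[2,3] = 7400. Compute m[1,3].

12765

m[1,3] = min over k∈[1,2] of m[1,k]+m[k+1,3]+p_{0}·p_k·p_{3}.
k=1: 0 + 7400 + 29·5·37 = 12765; k=2: 5800 + 0 + 29·40·37 = 48720.
Minimum: 12765 at k=1.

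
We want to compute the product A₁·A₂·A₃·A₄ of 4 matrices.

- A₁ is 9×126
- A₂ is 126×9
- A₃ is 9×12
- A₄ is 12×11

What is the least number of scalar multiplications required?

12285

Adjacent pairs: A₁A₂ = 9·126·9 = 10206; A₂A₃ = 126·9·12 = 13608; A₃A₄ = 9·12·11 = 1188.
Length 3: A₁..A₃: k=1: 0+13608+9·126·12=27216; k=2: 10206+0+9·9·12=11178 → min 11178 | A₂..A₄: k=2: 0+1188+126·9·11=13662; k=3: 13608+0+126·12·11=30240 → min 13662.
Length 4: A₁..A₄: k=1: 0+13662+9·126·11=26136; k=2: 10206+1188+9·9·11=12285; k=3: 11178+0+9·12·11=12366 → min 12285.
Optimal order: ((A₁·A₂)·(A₃·A₄)) with cost 12285.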